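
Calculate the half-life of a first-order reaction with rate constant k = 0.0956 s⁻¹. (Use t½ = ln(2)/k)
7.25 s

t½ = ln(2)/k = 0.6931/0.0956 = 7.25 s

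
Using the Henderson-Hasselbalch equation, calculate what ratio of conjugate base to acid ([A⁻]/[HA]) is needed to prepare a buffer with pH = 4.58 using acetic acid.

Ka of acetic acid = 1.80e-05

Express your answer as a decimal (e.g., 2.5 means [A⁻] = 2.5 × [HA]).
[A⁻]/[HA] = 0.684

pKa = −log(1.80e-05) = 4.7447. pH = pKa + log([A⁻]/[HA]). 4.58 = 4.7447 + log(ratio). log(ratio) = 4.58 − 4.7447 = -0.1647. ratio = 10^(-0.1647) = 0.684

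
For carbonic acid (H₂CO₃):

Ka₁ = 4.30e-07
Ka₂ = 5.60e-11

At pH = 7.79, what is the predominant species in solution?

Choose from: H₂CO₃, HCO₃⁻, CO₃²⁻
HCO₃⁻

pKa1 = 6.37, pKa2 = 10.25. Each pKa is the crossover between adjacent species; pH = 7.79 lies in the region where HCO₃⁻ predominates.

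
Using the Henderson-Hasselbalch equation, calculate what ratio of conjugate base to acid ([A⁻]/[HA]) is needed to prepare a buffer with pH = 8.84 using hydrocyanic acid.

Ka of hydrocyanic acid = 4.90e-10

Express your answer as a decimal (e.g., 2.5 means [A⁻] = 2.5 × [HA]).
[A⁻]/[HA] = 0.339

pKa = −log(4.90e-10) = 9.3098. pH = pKa + log([A⁻]/[HA]). 8.84 = 9.3098 + log(ratio). log(ratio) = 8.84 − 9.3098 = -0.4698. ratio = 10^(-0.4698) = 0.339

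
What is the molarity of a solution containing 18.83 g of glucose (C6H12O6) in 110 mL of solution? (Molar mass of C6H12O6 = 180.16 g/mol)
Moles of C6H12O6 = 18.83 g ÷ 180.16 g/mol = 0.104518 mol
Volume = 110 mL = 0.11 L
Molarity = 0.104518 mol ÷ 0.11 L = 0.9502 M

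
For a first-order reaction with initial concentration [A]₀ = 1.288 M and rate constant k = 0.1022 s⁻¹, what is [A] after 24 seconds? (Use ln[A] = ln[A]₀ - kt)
0.1108 M

ln[A] = ln[A]₀ - k·t = ln(1.288) - (0.1022)·(24) = 0.2531 - 2.4528 = -2.1997
[A] = e^(-2.1997) = 0.1108 M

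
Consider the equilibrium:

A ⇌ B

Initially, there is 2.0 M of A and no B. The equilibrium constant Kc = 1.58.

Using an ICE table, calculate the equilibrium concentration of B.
[B] = 1.225 M

ICE: [A] = 2.0 − x, [B] = x.
Kc = x/(2.0 − x) = 1.58 ⇒ x = 1.58·2.0/(1 + 1.58) = 3.16/2.58 = 1.225.
[B] = x = 1.225 M.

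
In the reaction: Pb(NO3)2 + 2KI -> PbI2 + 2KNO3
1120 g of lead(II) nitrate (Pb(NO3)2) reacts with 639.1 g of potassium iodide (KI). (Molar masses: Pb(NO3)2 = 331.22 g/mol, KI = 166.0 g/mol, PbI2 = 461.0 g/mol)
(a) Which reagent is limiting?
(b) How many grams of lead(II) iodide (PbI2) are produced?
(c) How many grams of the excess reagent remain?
(a) KI, (b) 887.4 g, (c) 482.4 g

Moles of Pb(NO3)2 = 1120 g ÷ 331.22 g/mol = 3.38144 mol
Moles of KI = 639.1 g ÷ 166.0 g/mol = 3.85 mol
Moles ÷ coefficient: Pb(NO3)2: 3.38144/1 = 3.381, KI: 3.85/2 = 1.925
(a) KI has the smaller value, so KI is the limiting reagent.
(b) Moles of PbI2 = 3.85 mol KI × (1/2) = 1.925 mol; mass = 1.925 mol × 461.0 g/mol = 887.4 g
(c) Pb(NO3)2 consumed = 3.85 × (1/2) = 1.925 mol; remaining = 3.38144 − 1.925 = 1.45644 mol; mass = 1.45644 mol × 331.22 g/mol = 482.4 g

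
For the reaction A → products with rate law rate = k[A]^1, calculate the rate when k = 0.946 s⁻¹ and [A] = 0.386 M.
0.3652 M/s

rate = k·[A]^1 = 0.946·(0.386)^1 = 0.946·0.386 = 0.3652 M/s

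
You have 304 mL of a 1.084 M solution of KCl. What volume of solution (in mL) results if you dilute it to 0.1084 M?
Using M₁V₁ = M₂V₂:
1.084 × 304 = 0.1084 × V₂
V₂ = (1.084 × 304) / 0.1084 = 3040 mL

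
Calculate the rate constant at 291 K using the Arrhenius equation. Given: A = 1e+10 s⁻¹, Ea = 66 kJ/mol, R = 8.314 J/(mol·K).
1.42e-02 s⁻¹

k = A·exp(-Ea/(R·T)) = 1e+10·exp(-66000/(8.314·291)) = 1e+10·exp(-27.2798) = 1e+10·1.4208e-12 = 1.42e-02 s⁻¹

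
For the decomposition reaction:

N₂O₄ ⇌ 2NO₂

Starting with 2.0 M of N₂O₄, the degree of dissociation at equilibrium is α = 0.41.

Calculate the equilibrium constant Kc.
K_c = 2.2793

x = α·[A]₀ = 0.41 × 2.0 = 0.82 M dissociated.
At eq: [N₂O₄] = 2.0 − 0.82 = 1.18 M; [NO₂] = 2x = 1.64 M.
Kc = [NO₂]²/[N₂O₄] = (1.64)²/1.18 = 2.279.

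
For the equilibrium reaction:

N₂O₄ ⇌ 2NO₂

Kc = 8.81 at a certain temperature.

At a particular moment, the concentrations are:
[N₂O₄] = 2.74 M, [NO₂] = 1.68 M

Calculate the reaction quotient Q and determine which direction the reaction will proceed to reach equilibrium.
Q = 1.030, Q < K, reaction proceeds forward (toward products)

Q = ([NO₂]^2) / ([N₂O₄])
  = ((1.68)^2) / ((2.74)) = 2.8224/2.74 = 1.03
Since Q = 1.03 < Kc = 8.81, the reaction proceeds forward (toward products) to reach equilibrium.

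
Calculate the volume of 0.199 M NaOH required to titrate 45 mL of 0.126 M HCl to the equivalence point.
V_{base} = 28.5 mL

At equivalence: moles acid = moles base.
moles HCl = 0.126 M × 0.045 L = 0.00567 mol
V_NaOH = 0.00567 mol ÷ 0.199 M = 0.02849 L = 28.5 mL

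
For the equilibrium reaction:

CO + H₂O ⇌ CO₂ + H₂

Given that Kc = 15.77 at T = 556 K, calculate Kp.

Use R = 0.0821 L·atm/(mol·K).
K_p = 15.7700

Δn = (moles gaseous products) − (moles gaseous reactants) = 0
T = 556 K; RT = 0.0821 × 556 = 45.6476
Kp = Kc·(RT)^Δn = 15.77 × (45.6476)^0 = 15.77 × 1 = 15.7700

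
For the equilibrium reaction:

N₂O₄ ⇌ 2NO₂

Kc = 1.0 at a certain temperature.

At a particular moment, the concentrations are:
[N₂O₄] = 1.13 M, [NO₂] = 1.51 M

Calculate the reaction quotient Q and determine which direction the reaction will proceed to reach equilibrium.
Q = 2.018, Q > K, reaction proceeds reverse (toward reactants)

Q = ([NO₂]^2) / ([N₂O₄])
  = ((1.51)^2) / ((1.13)) = 2.2801/1.13 = 2.018
Since Q = 2.018 > Kc = 1.0, the reaction proceeds reverse (toward reactants) to reach equilibrium.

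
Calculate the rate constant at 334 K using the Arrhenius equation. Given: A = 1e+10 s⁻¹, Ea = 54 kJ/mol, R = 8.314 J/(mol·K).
3.59e+01 s⁻¹

k = A·exp(-Ea/(R·T)) = 1e+10·exp(-54000/(8.314·334)) = 1e+10·exp(-19.4463) = 1e+10·3.5857e-09 = 3.59e+01 s⁻¹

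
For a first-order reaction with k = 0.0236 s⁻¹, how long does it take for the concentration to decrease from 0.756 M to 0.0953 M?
87.75 s

From ln[A] = ln[A]₀ - k·t: t = ln([A]₀/[A])/k = ln(0.756/0.0953)/0.0236 = ln(7.9328)/0.0236 = 2.0710/0.0236 = 87.75 s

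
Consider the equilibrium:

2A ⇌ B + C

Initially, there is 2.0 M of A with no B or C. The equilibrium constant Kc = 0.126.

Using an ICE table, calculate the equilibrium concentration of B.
[B] = 0.415 M

ICE: [A] = 2.0 − 2x, [B] = [C] = x.
Kc = x²/(2.0 − 2x)² = 0.126 ⇒ √Kc = x/(2.0 − 2x).
x = √0.126·2.0/(1 + 2√0.126) = 0.35496·2.0/1.7099 = 0.41518.
[B] = x = 0.415 M.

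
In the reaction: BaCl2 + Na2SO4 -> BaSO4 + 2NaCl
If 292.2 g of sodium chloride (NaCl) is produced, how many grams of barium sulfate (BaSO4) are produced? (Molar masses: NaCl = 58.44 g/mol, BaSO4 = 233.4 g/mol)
Moles of NaCl = 292.2 g ÷ 58.44 g/mol = 5 mol
Mole ratio: 1 mol BaSO4 / 2 mol NaCl
Moles of BaSO4 = 5 × (1/2) = 2.5 mol
Mass of BaSO4 = 2.5 mol × 233.4 g/mol = 583.5 g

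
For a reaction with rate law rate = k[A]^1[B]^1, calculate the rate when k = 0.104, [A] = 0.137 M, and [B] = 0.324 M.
0.004616 M/s

rate = k·[A]^1·[B]^1 = 0.104·(0.137)^1·(0.324)^1 = 0.104·0.137·0.324 = 0.004616 M/s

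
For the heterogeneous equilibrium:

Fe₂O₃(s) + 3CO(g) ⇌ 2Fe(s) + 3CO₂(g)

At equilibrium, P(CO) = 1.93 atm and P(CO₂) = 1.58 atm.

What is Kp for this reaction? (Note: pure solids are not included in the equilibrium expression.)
K_p = 0.549

Solids (Fe₂O₃, Fe) are excluded.
Kp = P(CO₂)³/P(CO)³ = (1.58)³/(1.93)³ = 3.944/7.189 = 0.549.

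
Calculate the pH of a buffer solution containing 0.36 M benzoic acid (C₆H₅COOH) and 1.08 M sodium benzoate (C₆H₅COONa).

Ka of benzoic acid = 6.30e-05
pH = 4.68

pKa = -log(6.30e-05) = 4.20. pH = pKa + log([A⁻]/[HA]) = 4.20 + log(1.08/0.36)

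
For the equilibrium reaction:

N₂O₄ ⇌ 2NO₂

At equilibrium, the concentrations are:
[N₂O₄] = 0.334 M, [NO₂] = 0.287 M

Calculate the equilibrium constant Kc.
K_c = 0.2466

Kc = ([NO₂]^2) / ([N₂O₄])
   = ((0.287)^2) / ((0.334))
   = 0.082369 / 0.334 = 0.2466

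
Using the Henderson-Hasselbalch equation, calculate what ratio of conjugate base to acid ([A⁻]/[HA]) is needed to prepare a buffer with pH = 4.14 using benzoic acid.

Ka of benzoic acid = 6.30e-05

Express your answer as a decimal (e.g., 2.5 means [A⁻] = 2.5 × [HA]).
[A⁻]/[HA] = 0.870

pKa = −log(6.30e-05) = 4.2007. pH = pKa + log([A⁻]/[HA]). 4.14 = 4.2007 + log(ratio). log(ratio) = 4.14 − 4.2007 = -0.0607. ratio = 10^(-0.0607) = 0.870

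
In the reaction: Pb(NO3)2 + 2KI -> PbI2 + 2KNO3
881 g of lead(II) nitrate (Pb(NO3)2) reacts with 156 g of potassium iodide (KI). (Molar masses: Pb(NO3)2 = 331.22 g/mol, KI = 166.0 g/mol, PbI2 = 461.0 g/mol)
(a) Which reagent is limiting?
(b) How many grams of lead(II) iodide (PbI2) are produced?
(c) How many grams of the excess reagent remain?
(a) KI, (b) 216.6 g, (c) 725.4 g

Moles of Pb(NO3)2 = 881 g ÷ 331.22 g/mol = 2.65986 mol
Moles of KI = 156 g ÷ 166.0 g/mol = 0.939759 mol
Moles ÷ coefficient: Pb(NO3)2: 2.65986/1 = 2.66, KI: 0.939759/2 = 0.4699
(a) KI has the smaller value, so KI is the limiting reagent.
(b) Moles of PbI2 = 0.939759 mol KI × (1/2) = 0.46988 mol; mass = 0.46988 mol × 461.0 g/mol = 216.6 g
(c) Pb(NO3)2 consumed = 0.939759 × (1/2) = 0.46988 mol; remaining = 2.65986 − 0.46988 = 2.18998 mol; mass = 2.18998 mol × 331.22 g/mol = 725.4 g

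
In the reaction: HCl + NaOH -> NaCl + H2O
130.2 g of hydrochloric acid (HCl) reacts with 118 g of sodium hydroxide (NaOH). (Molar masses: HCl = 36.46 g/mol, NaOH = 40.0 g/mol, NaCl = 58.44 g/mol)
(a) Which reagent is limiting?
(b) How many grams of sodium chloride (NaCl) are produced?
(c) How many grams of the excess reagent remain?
(a) NaOH, (b) 172.4 g, (c) 22.64 g

Moles of HCl = 130.2 g ÷ 36.46 g/mol = 3.57104 mol
Moles of NaOH = 118 g ÷ 40.0 g/mol = 2.95 mol
Moles ÷ coefficient: HCl: 3.57104/1 = 3.571, NaOH: 2.95/1 = 2.95
(a) NaOH has the smaller value, so NaOH is the limiting reagent.
(b) Moles of NaCl = 2.95 mol NaOH × (1/1) = 2.95 mol; mass = 2.95 mol × 58.44 g/mol = 172.4 g
(c) HCl consumed = 2.95 × (1/1) = 2.95 mol; remaining = 3.57104 − 2.95 = 0.621037 mol; mass = 0.621037 mol × 36.46 g/mol = 22.64 g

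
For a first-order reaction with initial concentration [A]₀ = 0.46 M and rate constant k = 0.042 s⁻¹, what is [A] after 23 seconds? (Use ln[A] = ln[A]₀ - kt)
0.1751 M

ln[A] = ln[A]₀ - k·t = ln(0.46) - (0.042)·(23) = -0.7765 - 0.9660 = -1.7425
[A] = e^(-1.7425) = 0.1751 M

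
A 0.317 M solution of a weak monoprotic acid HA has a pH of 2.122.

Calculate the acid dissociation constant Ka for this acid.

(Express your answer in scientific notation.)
K_a = 1.84e-04

[H⁺] = 10^(−pH) = 10^(−2.122) = 7.551e-03 M. For HA ⇌ H⁺ + A⁻, Ka = x²/(C − x) = (7.551e-03)²/(0.317 − 7.551e-03) = 1.84e-04.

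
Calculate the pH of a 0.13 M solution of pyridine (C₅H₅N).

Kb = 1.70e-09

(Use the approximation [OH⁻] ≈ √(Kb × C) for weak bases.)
pH = 9.17

[OH⁻] = √(Kb × C) = √(1.70e-09 × 0.13) = 1.4866e-05. pOH = 4.83, pH = 14 - pOH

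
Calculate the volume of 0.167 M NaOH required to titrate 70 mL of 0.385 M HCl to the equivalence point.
V_{base} = 161.4 mL

At equivalence: moles acid = moles base.
moles HCl = 0.385 M × 0.07 L = 0.02695 mol
V_NaOH = 0.02695 mol ÷ 0.167 M = 0.1614 L = 161.4 mL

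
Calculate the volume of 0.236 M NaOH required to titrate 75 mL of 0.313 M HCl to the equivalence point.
V_{base} = 99.5 mL

At equivalence: moles acid = moles base.
moles HCl = 0.313 M × 0.075 L = 0.023475 mol
V_NaOH = 0.023475 mol ÷ 0.236 M = 0.09947 L = 99.5 mL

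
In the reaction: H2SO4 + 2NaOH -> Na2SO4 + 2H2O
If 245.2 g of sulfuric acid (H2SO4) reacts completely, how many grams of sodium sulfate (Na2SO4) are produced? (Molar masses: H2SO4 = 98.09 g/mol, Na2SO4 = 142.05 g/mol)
Moles of H2SO4 = 245.2 g ÷ 98.09 g/mol = 2.49975 mol
Mole ratio: 1 mol Na2SO4 / 1 mol H2SO4
Moles of Na2SO4 = 2.49975 × (1/1) = 2.49975 mol
Mass of Na2SO4 = 2.49975 mol × 142.05 g/mol = 355.1 g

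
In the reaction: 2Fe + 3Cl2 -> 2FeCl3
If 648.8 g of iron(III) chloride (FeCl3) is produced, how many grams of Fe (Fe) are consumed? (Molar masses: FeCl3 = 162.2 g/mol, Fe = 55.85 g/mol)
Moles of FeCl3 = 648.8 g ÷ 162.2 g/mol = 4 mol
Mole ratio: 2 mol Fe / 2 mol FeCl3
Moles of Fe = 4 × (2/2) = 4 mol
Mass of Fe = 4 mol × 55.85 g/mol = 223.4 g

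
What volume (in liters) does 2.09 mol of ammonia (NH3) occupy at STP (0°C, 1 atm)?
At STP, 1 mol of gas occupies 22.4 L
Volume = 2.09 mol × 22.4 L/mol = 46.82 L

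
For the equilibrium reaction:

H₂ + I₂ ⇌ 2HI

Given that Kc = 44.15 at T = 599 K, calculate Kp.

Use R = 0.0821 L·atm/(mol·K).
K_p = 44.1500

Δn = (moles gaseous products) − (moles gaseous reactants) = 0
T = 599 K; RT = 0.0821 × 599 = 49.1779
Kp = Kc·(RT)^Δn = 44.15 × (49.1779)^0 = 44.15 × 1 = 44.1500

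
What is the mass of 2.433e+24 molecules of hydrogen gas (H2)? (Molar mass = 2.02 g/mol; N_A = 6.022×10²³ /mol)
Moles = 2.433e+24 ÷ 6.022×10²³ = 4.04019 mol
Mass = 4.04019 mol × 2.02 g/mol = 8.161 g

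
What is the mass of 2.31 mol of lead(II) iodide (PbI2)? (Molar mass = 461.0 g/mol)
Mass = 2.31 mol × 461.0 g/mol = 1065 g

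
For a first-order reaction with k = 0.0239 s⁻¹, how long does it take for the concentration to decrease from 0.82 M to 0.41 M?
29.00 s

From ln[A] = ln[A]₀ - k·t: t = ln([A]₀/[A])/k = ln(0.82/0.41)/0.0239 = ln(2.0000)/0.0239 = 0.6931/0.0239 = 29.00 s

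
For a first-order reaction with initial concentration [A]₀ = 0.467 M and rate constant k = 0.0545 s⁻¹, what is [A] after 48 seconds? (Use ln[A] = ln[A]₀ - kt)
0.0341 M

ln[A] = ln[A]₀ - k·t = ln(0.467) - (0.0545)·(48) = -0.7614 - 2.6160 = -3.3774
[A] = e^(-3.3774) = 0.0341 M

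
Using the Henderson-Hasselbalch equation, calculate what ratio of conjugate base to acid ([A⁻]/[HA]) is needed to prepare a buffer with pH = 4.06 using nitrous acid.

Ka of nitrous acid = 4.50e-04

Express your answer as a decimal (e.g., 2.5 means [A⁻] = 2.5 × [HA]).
[A⁻]/[HA] = 5.167

pKa = −log(4.50e-04) = 3.3468. pH = pKa + log([A⁻]/[HA]). 4.06 = 3.3468 + log(ratio). log(ratio) = 4.06 − 3.3468 = 0.7132. ratio = 10^(0.7132) = 5.167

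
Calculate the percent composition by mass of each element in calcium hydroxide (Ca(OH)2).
Ca: 54.09%, O: 43.18%, H: 2.72%

Molar mass of Ca(OH)2 = 74.1 g/mol
% Ca = (1 × 40.08) / 74.1 × 100% = 40.08 / 74.1 × 100% = 54.09%
% O = (2 × 16.0) / 74.1 × 100% = 32 / 74.1 × 100% = 43.18%
% H = (2 × 1.008) / 74.1 × 100% = 2.016 / 74.1 × 100% = 2.72%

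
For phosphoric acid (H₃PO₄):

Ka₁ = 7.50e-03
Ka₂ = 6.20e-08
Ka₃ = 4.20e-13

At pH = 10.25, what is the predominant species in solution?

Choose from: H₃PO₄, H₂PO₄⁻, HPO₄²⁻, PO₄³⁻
HPO₄²⁻

pKa1 = 2.12, pKa2 = 7.21, pKa3 = 12.38. Each pKa is the crossover between adjacent species; pH = 10.25 lies in the region where HPO₄²⁻ predominates.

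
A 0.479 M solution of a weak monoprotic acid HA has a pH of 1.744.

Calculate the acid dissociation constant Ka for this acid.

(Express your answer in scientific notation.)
K_a = 7.05e-04

[H⁺] = 10^(−pH) = 10^(−1.744) = 1.803e-02 M. For HA ⇌ H⁺ + A⁻, Ka = x²/(C − x) = (1.803e-02)²/(0.479 − 1.803e-02) = 7.05e-04.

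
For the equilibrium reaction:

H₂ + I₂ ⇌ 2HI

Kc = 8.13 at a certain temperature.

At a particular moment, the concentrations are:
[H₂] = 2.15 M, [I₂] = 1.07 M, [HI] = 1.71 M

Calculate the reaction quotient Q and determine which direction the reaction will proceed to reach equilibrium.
Q = 1.271, Q < K, reaction proceeds forward (toward products)

Q = ([HI]^2) / ([H₂] × [I₂])
  = ((1.71)^2) / ((2.15)·(1.07)) = 2.9241/2.3005 = 1.271
Since Q = 1.271 < Kc = 8.13, the reaction proceeds forward (toward products) to reach equilibrium.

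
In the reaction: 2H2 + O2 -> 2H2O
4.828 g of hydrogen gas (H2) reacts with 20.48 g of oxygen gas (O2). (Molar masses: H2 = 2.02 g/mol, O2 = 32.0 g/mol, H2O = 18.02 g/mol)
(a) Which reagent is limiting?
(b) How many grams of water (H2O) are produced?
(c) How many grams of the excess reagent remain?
(a) O2, (b) 23.07 g, (c) 2.242 g

Moles of H2 = 4.828 g ÷ 2.02 g/mol = 2.3901 mol
Moles of O2 = 20.48 g ÷ 32.0 g/mol = 0.64 mol
Moles ÷ coefficient: H2: 2.3901/2 = 1.195, O2: 0.64/1 = 0.64
(a) O2 has the smaller value, so O2 is the limiting reagent.
(b) Moles of H2O = 0.64 mol O2 × (2/1) = 1.28 mol; mass = 1.28 mol × 18.02 g/mol = 23.07 g
(c) H2 consumed = 0.64 × (2/1) = 1.28 mol; remaining = 2.3901 − 1.28 = 1.1101 mol; mass = 1.1101 mol × 2.02 g/mol = 2.242 g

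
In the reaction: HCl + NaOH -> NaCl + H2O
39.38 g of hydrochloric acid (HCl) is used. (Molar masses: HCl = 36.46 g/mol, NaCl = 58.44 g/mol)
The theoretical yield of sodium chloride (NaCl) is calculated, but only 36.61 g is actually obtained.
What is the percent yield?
Moles of HCl = 39.38 g ÷ 36.46 g/mol = 1.08009 mol
Mole ratio: 1 mol NaCl / 1 mol HCl
Moles of NaCl = 1.08009 × (1/1) = 1.08009 mol
Theoretical yield = 1.08009 mol × 58.44 g/mol = 63.12 g
Actual yield = 36.61 g
Percent yield = (36.61 / 63.12) × 100% = 58.0%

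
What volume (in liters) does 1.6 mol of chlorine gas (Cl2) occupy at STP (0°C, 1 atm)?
At STP, 1 mol of gas occupies 22.4 L
Volume = 1.6 mol × 22.4 L/mol = 35.84 L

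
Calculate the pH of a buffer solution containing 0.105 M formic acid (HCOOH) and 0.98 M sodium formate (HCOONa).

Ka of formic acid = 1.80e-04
pH = 4.71

pKa = -log(1.80e-04) = 3.74. pH = pKa + log([A⁻]/[HA]) = 3.74 + log(0.98/0.105)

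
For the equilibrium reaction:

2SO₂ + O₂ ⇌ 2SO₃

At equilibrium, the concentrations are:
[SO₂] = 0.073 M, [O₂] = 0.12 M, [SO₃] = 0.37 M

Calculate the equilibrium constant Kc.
K_c = 2.14e+02

Kc = ([SO₃]^2) / ([SO₂]^2 × [O₂])
   = ((0.37)^2) / ((0.073)^2·(0.12))
   = 0.1369 / 0.00063948 = 2.14e+02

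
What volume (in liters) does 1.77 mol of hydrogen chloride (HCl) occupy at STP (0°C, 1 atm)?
At STP, 1 mol of gas occupies 22.4 L
Volume = 1.77 mol × 22.4 L/mol = 39.65 L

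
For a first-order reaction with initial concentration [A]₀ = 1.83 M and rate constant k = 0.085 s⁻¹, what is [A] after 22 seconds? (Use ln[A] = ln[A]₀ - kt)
0.2820 M

ln[A] = ln[A]₀ - k·t = ln(1.83) - (0.085)·(22) = 0.6043 - 1.8700 = -1.2657
[A] = e^(-1.2657) = 0.2820 M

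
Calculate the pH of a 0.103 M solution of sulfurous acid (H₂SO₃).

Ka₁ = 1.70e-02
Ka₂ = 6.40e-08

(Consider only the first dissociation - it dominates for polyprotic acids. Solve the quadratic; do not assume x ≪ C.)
pH = 1.47

x² + Ka₁·x − Ka₁·C = 0 with Ka₁ = 1.70e-02, C = 0.103.
x = (−Ka₁ + √(Ka₁² + 4·Ka₁·C))/2 = 3.4200e-02 M, so pH = 1.47.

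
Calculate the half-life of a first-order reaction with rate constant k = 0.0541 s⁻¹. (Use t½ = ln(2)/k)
12.81 s

t½ = ln(2)/k = 0.6931/0.0541 = 12.81 s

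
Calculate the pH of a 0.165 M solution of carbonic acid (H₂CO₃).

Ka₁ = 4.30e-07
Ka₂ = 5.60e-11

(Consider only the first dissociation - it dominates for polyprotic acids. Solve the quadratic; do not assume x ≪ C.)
pH = 3.57

x² + Ka₁·x − Ka₁·C = 0 with Ka₁ = 4.30e-07, C = 0.165.
x = (−Ka₁ + √(Ka₁² + 4·Ka₁·C))/2 = 2.6615e-04 M, so pH = 3.57.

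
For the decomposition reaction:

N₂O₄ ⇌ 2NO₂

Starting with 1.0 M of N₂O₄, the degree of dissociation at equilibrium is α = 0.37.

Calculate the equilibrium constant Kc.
K_c = 0.8692

x = α·[A]₀ = 0.37 × 1.0 = 0.37 M dissociated.
At eq: [N₂O₄] = 1.0 − 0.37 = 0.63 M; [NO₂] = 2x = 0.74 M.
Kc = [NO₂]²/[N₂O₄] = (0.74)²/0.63 = 0.8692.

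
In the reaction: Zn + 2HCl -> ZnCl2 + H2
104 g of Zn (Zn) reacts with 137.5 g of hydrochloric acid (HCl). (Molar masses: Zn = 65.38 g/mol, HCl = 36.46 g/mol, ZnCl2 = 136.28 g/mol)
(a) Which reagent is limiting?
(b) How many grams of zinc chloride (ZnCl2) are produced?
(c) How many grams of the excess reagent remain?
(a) Zn, (b) 216.8 g, (c) 21.51 g

Moles of Zn = 104 g ÷ 65.38 g/mol = 1.5907 mol
Moles of HCl = 137.5 g ÷ 36.46 g/mol = 3.77126 mol
Moles ÷ coefficient: Zn: 1.5907/1 = 1.591, HCl: 3.77126/2 = 1.886
(a) Zn has the smaller value, so Zn is the limiting reagent.
(b) Moles of ZnCl2 = 1.5907 mol Zn × (1/1) = 1.5907 mol; mass = 1.5907 mol × 136.28 g/mol = 216.8 g
(c) HCl consumed = 1.5907 × (2/1) = 3.1814 mol; remaining = 3.77126 − 3.1814 = 0.589855 mol; mass = 0.589855 mol × 36.46 g/mol = 21.51 g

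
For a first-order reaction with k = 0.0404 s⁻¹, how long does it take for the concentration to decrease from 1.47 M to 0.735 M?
17.16 s

From ln[A] = ln[A]₀ - k·t: t = ln([A]₀/[A])/k = ln(1.47/0.735)/0.0404 = ln(2.0000)/0.0404 = 0.6931/0.0404 = 17.16 s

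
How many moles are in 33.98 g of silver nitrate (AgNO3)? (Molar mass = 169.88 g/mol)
Moles = 33.98 g ÷ 169.88 g/mol = 0.2 mol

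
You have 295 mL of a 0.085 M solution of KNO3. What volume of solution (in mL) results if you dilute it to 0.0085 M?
Using M₁V₁ = M₂V₂:
0.085 × 295 = 0.0085 × V₂
V₂ = (0.085 × 295) / 0.0085 = 2950 mL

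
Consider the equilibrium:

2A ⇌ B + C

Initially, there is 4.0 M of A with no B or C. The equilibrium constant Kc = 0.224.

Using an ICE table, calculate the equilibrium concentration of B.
[B] = 0.973 M

ICE: [A] = 4.0 − 2x, [B] = [C] = x.
Kc = x²/(4.0 − 2x)² = 0.224 ⇒ √Kc = x/(4.0 − 2x).
x = √0.224·4.0/(1 + 2√0.224) = 0.47329·4.0/1.9466 = 0.97255.
[B] = x = 0.973 M.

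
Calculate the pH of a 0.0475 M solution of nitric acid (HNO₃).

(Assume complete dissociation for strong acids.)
pH = 1.32

[H⁺] = 0.0475 M for strong acid. pH = -log[H⁺] = -log(0.0475)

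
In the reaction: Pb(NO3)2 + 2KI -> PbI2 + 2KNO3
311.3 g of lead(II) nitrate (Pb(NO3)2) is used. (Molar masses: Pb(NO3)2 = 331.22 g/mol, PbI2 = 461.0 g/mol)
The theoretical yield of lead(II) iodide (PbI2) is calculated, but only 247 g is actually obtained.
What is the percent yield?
Moles of Pb(NO3)2 = 311.3 g ÷ 331.22 g/mol = 0.939859 mol
Mole ratio: 1 mol PbI2 / 1 mol Pb(NO3)2
Moles of PbI2 = 0.939859 × (1/1) = 0.939859 mol
Theoretical yield = 0.939859 mol × 461.0 g/mol = 433.27 g
Actual yield = 247 g
Percent yield = (247 / 433.27) × 100% = 57.0%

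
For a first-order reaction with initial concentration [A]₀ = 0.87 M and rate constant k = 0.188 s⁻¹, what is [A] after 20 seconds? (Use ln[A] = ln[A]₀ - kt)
0.0203 M

ln[A] = ln[A]₀ - k·t = ln(0.87) - (0.188)·(20) = -0.1393 - 3.7600 = -3.8993
[A] = e^(-3.8993) = 0.0203 M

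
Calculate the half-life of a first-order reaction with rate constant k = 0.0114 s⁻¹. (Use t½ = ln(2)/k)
60.80 s

t½ = ln(2)/k = 0.6931/0.0114 = 60.80 s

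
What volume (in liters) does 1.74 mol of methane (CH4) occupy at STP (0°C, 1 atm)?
At STP, 1 mol of gas occupies 22.4 L
Volume = 1.74 mol × 22.4 L/mol = 38.98 L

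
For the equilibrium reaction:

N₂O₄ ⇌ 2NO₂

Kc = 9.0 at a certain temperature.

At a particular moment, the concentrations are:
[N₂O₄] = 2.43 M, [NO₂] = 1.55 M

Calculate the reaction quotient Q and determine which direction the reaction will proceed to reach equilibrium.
Q = 0.989, Q < K, reaction proceeds forward (toward products)

Q = ([NO₂]^2) / ([N₂O₄])
  = ((1.55)^2) / ((2.43)) = 2.4025/2.43 = 0.9887
Since Q = 0.9887 < Kc = 9.0, the reaction proceeds forward (toward products) to reach equilibrium.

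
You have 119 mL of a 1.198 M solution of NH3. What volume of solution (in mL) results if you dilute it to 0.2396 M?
Using M₁V₁ = M₂V₂:
1.198 × 119 = 0.2396 × V₂
V₂ = (1.198 × 119) / 0.2396 = 595 mL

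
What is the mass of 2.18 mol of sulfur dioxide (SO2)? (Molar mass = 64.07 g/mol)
Mass = 2.18 mol × 64.07 g/mol = 139.7 g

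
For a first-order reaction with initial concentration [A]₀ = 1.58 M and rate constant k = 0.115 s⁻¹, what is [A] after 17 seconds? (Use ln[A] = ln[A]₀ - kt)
0.2237 M

ln[A] = ln[A]₀ - k·t = ln(1.58) - (0.115)·(17) = 0.4574 - 1.9550 = -1.4976
[A] = e^(-1.4976) = 0.2237 M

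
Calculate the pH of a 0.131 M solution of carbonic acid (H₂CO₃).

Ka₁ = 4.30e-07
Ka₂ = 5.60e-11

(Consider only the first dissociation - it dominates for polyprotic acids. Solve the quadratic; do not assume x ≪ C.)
pH = 3.63

x² + Ka₁·x − Ka₁·C = 0 with Ka₁ = 4.30e-07, C = 0.131.
x = (−Ka₁ + √(Ka₁² + 4·Ka₁·C))/2 = 2.3712e-04 M, so pH = 3.63.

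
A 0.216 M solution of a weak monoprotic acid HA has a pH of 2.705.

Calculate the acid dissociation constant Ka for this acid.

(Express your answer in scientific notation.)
K_a = 1.82e-05

[H⁺] = 10^(−pH) = 10^(−2.705) = 1.972e-03 M. For HA ⇌ H⁺ + A⁻, Ka = x²/(C − x) = (1.972e-03)²/(0.216 − 1.972e-03) = 1.82e-05.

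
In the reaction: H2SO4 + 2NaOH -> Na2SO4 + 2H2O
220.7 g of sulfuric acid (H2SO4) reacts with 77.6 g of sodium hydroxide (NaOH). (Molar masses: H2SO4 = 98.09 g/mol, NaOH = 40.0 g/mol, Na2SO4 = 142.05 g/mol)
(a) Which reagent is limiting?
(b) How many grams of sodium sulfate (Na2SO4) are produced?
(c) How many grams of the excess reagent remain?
(a) NaOH, (b) 137.8 g, (c) 125.6 g

Moles of H2SO4 = 220.7 g ÷ 98.09 g/mol = 2.24997 mol
Moles of NaOH = 77.6 g ÷ 40.0 g/mol = 1.94 mol
Moles ÷ coefficient: H2SO4: 2.24997/1 = 2.25, NaOH: 1.94/2 = 0.97
(a) NaOH has the smaller value, so NaOH is the limiting reagent.
(b) Moles of Na2SO4 = 1.94 mol NaOH × (1/2) = 0.97 mol; mass = 0.97 mol × 142.05 g/mol = 137.8 g
(c) H2SO4 consumed = 1.94 × (1/2) = 0.97 mol; remaining = 2.24997 − 0.97 = 1.27997 mol; mass = 1.27997 mol × 98.09 g/mol = 125.6 g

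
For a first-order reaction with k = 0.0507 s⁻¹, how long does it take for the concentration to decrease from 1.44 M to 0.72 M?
13.67 s

From ln[A] = ln[A]₀ - k·t: t = ln([A]₀/[A])/k = ln(1.44/0.72)/0.0507 = ln(2.0000)/0.0507 = 0.6931/0.0507 = 13.67 s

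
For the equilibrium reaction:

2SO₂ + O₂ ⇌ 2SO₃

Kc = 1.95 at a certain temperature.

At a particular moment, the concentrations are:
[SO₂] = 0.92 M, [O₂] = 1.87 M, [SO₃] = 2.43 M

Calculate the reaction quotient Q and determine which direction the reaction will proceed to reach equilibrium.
Q = 3.731, Q > K, reaction proceeds reverse (toward reactants)

Q = ([SO₃]^2) / ([SO₂]^2 × [O₂])
  = ((2.43)^2) / ((0.92)^2·(1.87)) = 5.9049/1.5828 = 3.731
Since Q = 3.731 > Kc = 1.95, the reaction proceeds reverse (toward reactants) to reach equilibrium.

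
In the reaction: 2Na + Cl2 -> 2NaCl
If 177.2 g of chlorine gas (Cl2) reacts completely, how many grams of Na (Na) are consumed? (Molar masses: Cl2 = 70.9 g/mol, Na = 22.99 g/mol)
Moles of Cl2 = 177.2 g ÷ 70.9 g/mol = 2.49929 mol
Mole ratio: 2 mol Na / 1 mol Cl2
Moles of Na = 2.49929 × (2/1) = 4.99859 mol
Mass of Na = 4.99859 mol × 22.99 g/mol = 114.9 g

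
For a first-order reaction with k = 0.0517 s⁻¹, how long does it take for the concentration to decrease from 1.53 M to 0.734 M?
14.21 s

From ln[A] = ln[A]₀ - k·t: t = ln([A]₀/[A])/k = ln(1.53/0.734)/0.0517 = ln(2.0845)/0.0517 = 0.7345/0.0517 = 14.21 s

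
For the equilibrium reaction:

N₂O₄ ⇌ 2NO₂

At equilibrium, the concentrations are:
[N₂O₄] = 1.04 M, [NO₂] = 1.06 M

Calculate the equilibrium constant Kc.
K_c = 1.0804

Kc = ([NO₂]^2) / ([N₂O₄])
   = ((1.06)^2) / ((1.04))
   = 1.1236 / 1.04 = 1.0804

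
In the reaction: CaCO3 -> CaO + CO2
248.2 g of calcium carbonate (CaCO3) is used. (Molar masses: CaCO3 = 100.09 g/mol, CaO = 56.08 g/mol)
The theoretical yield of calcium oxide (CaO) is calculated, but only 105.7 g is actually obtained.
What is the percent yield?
Moles of CaCO3 = 248.2 g ÷ 100.09 g/mol = 2.47977 mol
Mole ratio: 1 mol CaO / 1 mol CaCO3
Moles of CaO = 2.47977 × (1/1) = 2.47977 mol
Theoretical yield = 2.47977 mol × 56.08 g/mol = 139.07 g
Actual yield = 105.7 g
Percent yield = (105.7 / 139.07) × 100% = 76.0%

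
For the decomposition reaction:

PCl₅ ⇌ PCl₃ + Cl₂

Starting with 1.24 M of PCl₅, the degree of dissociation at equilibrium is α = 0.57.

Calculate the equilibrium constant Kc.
K_c = 0.9369

x = α·[A]₀ = 0.57 × 1.24 = 0.7068 M dissociated.
At eq: [PCl₅] = 1.24 − 0.7068 = 0.5332 M; [PCl₃] = [Cl₂] = x = 0.7068 M.
Kc = [PCl₃][Cl₂]/[PCl₅] = (0.7068)²/0.5332 = 0.9369.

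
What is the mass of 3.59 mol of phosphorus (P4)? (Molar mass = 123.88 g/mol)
Mass = 3.59 mol × 123.88 g/mol = 444.7 g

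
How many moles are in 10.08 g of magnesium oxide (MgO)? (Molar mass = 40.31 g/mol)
Moles = 10.08 g ÷ 40.31 g/mol = 0.2501 mol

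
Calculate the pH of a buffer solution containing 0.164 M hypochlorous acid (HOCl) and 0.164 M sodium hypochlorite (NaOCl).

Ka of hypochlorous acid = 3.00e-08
pH = 7.52

pKa = -log(3.00e-08) = 7.52. pH = pKa + log([A⁻]/[HA]) = 7.52 + log(0.164/0.164)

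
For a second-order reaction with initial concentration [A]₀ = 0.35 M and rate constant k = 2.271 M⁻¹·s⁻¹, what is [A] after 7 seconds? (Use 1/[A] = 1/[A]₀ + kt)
0.0533 M

1/[A] = 1/[A]₀ + k·t = 1/0.35 + (2.271)·(7) = 2.8571 + 15.8970 = 18.7541
[A] = 1/18.7541 = 0.0533 M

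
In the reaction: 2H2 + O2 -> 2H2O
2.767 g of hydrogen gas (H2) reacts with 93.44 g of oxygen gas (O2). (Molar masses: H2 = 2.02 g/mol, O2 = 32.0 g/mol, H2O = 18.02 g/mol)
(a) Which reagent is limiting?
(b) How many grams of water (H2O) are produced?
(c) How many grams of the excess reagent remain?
(a) H2, (b) 24.68 g, (c) 71.52 g

Moles of H2 = 2.767 g ÷ 2.02 g/mol = 1.3698 mol
Moles of O2 = 93.44 g ÷ 32.0 g/mol = 2.92 mol
Moles ÷ coefficient: H2: 1.3698/2 = 0.6849, O2: 2.92/1 = 2.92
(a) H2 has the smaller value, so H2 is the limiting reagent.
(b) Moles of H2O = 1.3698 mol H2 × (2/2) = 1.3698 mol; mass = 1.3698 mol × 18.02 g/mol = 24.68 g
(c) O2 consumed = 1.3698 × (1/2) = 0.684901 mol; remaining = 2.92 − 0.684901 = 2.2351 mol; mass = 2.2351 mol × 32.0 g/mol = 71.52 g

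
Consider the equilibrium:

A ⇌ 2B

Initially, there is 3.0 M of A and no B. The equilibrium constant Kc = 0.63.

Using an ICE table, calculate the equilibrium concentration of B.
[B] = 1.226 M

ICE: [A] = 3.0 − x, [B] = 2x.
Kc = (2x)²/(3.0 − x) = 0.63 ⇒ 4x² + 0.63x − 1.89 = 0.
x = (−0.63 + √(0.63² + 4·4·1.89))/(2·4) = (−0.63 + √30.637)/8 = 0.61313.
[B] = 2x = 1.226 M.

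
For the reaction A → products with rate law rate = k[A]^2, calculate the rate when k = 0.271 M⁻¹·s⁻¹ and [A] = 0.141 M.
0.005388 M/s

rate = k·[A]^2 = 0.271·(0.141)^2 = 0.271·0.019881 = 0.005388 M/s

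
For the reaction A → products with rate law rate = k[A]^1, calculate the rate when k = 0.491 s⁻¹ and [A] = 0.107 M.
0.05254 M/s

rate = k·[A]^1 = 0.491·(0.107)^1 = 0.491·0.107 = 0.05254 M/s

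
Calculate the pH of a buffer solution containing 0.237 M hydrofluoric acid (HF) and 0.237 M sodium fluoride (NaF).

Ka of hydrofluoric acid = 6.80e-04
pH = 3.17

pKa = -log(6.80e-04) = 3.17. pH = pKa + log([A⁻]/[HA]) = 3.17 + log(0.237/0.237)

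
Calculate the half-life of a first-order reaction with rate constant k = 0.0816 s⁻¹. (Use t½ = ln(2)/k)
8.49 s

t½ = ln(2)/k = 0.6931/0.0816 = 8.49 s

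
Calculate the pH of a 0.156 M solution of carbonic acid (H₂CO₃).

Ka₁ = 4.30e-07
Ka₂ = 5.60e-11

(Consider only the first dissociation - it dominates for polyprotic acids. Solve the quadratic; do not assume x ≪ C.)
pH = 3.59

x² + Ka₁·x − Ka₁·C = 0 with Ka₁ = 4.30e-07, C = 0.156.
x = (−Ka₁ + √(Ka₁² + 4·Ka₁·C))/2 = 2.5878e-04 M, so pH = 3.59.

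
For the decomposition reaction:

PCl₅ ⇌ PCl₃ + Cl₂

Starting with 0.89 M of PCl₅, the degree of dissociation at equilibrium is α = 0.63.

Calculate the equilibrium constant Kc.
K_c = 0.9547

x = α·[A]₀ = 0.63 × 0.89 = 0.5607 M dissociated.
At eq: [PCl₅] = 0.89 − 0.5607 = 0.3293 M; [PCl₃] = [Cl₂] = x = 0.5607 M.
Kc = [PCl₃][Cl₂]/[PCl₅] = (0.5607)²/0.3293 = 0.9547.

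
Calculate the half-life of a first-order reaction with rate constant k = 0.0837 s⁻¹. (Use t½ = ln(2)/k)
8.28 s

t½ = ln(2)/k = 0.6931/0.0837 = 8.28 s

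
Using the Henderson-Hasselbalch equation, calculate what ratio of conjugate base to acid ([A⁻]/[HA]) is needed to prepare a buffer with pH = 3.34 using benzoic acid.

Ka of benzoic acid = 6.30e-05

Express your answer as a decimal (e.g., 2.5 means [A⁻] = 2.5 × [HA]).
[A⁻]/[HA] = 0.138

pKa = −log(6.30e-05) = 4.2007. pH = pKa + log([A⁻]/[HA]). 3.34 = 4.2007 + log(ratio). log(ratio) = 3.34 − 4.2007 = -0.8607. ratio = 10^(-0.8607) = 0.138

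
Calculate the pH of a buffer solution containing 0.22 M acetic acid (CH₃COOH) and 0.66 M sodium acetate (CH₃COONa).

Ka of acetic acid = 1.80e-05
pH = 5.22

pKa = -log(1.80e-05) = 4.74. pH = pKa + log([A⁻]/[HA]) = 4.74 + log(0.66/0.22)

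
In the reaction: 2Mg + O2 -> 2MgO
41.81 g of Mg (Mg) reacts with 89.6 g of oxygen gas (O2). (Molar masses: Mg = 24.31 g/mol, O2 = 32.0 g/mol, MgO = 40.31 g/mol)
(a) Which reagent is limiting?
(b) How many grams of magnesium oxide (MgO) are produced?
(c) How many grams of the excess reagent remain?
(a) Mg, (b) 69.33 g, (c) 62.08 g

Moles of Mg = 41.81 g ÷ 24.31 g/mol = 1.71987 mol
Moles of O2 = 89.6 g ÷ 32.0 g/mol = 2.8 mol
Moles ÷ coefficient: Mg: 1.71987/2 = 0.8599, O2: 2.8/1 = 2.8
(a) Mg has the smaller value, so Mg is the limiting reagent.
(b) Moles of MgO = 1.71987 mol Mg × (2/2) = 1.71987 mol; mass = 1.71987 mol × 40.31 g/mol = 69.33 g
(c) O2 consumed = 1.71987 × (1/2) = 0.859934 mol; remaining = 2.8 − 0.859934 = 1.94007 mol; mass = 1.94007 mol × 32.0 g/mol = 62.08 g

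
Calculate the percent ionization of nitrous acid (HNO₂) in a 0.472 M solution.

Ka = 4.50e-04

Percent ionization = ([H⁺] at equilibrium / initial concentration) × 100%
Percent ionization = 3.04%

Let x = [H⁺]. Ka = x²/(C - x) ⇒ x² + (4.50e-04)x - (4.50e-04)(0.472) = 0. x = 1.4351e-02. Percent = (1.4351e-02/0.472) × 100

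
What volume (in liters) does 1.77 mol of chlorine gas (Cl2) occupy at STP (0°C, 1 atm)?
At STP, 1 mol of gas occupies 22.4 L
Volume = 1.77 mol × 22.4 L/mol = 39.65 L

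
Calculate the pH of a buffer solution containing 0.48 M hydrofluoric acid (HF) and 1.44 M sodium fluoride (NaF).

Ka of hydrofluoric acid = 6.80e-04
pH = 3.64

pKa = -log(6.80e-04) = 3.17. pH = pKa + log([A⁻]/[HA]) = 3.17 + log(1.44/0.48)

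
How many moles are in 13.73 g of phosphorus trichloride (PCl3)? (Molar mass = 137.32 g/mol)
Moles = 13.73 g ÷ 137.32 g/mol = 0.09999 mol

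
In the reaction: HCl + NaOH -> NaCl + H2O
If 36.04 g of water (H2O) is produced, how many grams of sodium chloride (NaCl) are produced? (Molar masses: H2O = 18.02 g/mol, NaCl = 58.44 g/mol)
Moles of H2O = 36.04 g ÷ 18.02 g/mol = 2 mol
Mole ratio: 1 mol NaCl / 1 mol H2O
Moles of NaCl = 2 × (1/1) = 2 mol
Mass of NaCl = 2 mol × 58.44 g/mol = 116.9 g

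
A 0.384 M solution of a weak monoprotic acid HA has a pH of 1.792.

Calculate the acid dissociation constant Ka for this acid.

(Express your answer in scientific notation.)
K_a = 7.08e-04

[H⁺] = 10^(−pH) = 10^(−1.792) = 1.614e-02 M. For HA ⇌ H⁺ + A⁻, Ka = x²/(C − x) = (1.614e-02)²/(0.384 − 1.614e-02) = 7.08e-04.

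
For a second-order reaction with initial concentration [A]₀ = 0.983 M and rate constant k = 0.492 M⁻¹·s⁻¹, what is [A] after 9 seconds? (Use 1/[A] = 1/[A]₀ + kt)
0.1836 M

1/[A] = 1/[A]₀ + k·t = 1/0.983 + (0.492)·(9) = 1.0173 + 4.4280 = 5.4453
[A] = 1/5.4453 = 0.1836 M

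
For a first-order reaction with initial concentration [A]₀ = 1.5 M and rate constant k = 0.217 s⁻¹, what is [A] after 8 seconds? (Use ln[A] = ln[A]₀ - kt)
0.2643 M

ln[A] = ln[A]₀ - k·t = ln(1.5) - (0.217)·(8) = 0.4055 - 1.7360 = -1.3305
[A] = e^(-1.3305) = 0.2643 M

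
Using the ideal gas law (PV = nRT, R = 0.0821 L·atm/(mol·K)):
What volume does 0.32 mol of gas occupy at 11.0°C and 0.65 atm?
T = 11.0°C + 273.15 = 284.15 K
V = nRT/P = (0.32 × 0.0821 × 284.15) / 0.65
V = 11.48 L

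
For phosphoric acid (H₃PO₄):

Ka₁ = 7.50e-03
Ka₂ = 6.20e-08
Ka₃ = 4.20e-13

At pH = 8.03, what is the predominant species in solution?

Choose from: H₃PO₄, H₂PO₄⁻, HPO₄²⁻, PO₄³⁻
HPO₄²⁻

pKa1 = 2.12, pKa2 = 7.21, pKa3 = 12.38. Each pKa is the crossover between adjacent species; pH = 8.03 lies in the region where HPO₄²⁻ predominates.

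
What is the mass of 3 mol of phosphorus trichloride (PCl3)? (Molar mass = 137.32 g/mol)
Mass = 3 mol × 137.32 g/mol = 412 g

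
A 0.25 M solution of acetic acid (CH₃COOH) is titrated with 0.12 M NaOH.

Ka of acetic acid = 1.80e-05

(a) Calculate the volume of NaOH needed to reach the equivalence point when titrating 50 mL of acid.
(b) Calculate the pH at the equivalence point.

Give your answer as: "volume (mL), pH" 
V = 104.2 mL, pH = 8.83

(a) At equivalence: moles acid = moles base.
moles acid = 0.25 × 0.05 = 0.0125 mol; V_NaOH = 0.0125/0.12 = 0.1042 L = 104.2 mL.
(b) At equivalence, all acid → conjugate base A⁻ at [A⁻] = 0.0125/0.1542 = 0.08108 M.
Kb = Kw/Ka = 1.0e-14/1.80e-05 = 5.556e-10; [OH⁻] = √(Kb·[A⁻]) = 6.712e-06; pOH = 5.17; pH = 14 − pOH = 8.83.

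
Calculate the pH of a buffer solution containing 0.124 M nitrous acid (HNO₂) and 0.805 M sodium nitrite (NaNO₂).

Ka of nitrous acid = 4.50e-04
pH = 4.16

pKa = -log(4.50e-04) = 3.35. pH = pKa + log([A⁻]/[HA]) = 3.35 + log(0.805/0.124)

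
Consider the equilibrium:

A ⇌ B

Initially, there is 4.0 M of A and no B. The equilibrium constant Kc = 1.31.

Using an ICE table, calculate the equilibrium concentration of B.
[B] = 2.268 M

ICE: [A] = 4.0 − x, [B] = x.
Kc = x/(4.0 − x) = 1.31 ⇒ x = 1.31·4.0/(1 + 1.31) = 5.24/2.31 = 2.268.
[B] = x = 2.268 M.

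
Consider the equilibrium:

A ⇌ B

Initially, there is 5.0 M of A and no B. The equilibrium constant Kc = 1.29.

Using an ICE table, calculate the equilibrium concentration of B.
[B] = 2.817 M

ICE: [A] = 5.0 − x, [B] = x.
Kc = x/(5.0 − x) = 1.29 ⇒ x = 1.29·5.0/(1 + 1.29) = 6.45/2.29 = 2.817.
[B] = x = 2.817 M.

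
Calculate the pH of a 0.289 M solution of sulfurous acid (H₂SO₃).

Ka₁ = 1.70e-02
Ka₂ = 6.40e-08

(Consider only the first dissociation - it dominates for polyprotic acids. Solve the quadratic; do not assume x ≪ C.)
pH = 1.21

x² + Ka₁·x − Ka₁·C = 0 with Ka₁ = 1.70e-02, C = 0.289.
x = (−Ka₁ + √(Ka₁² + 4·Ka₁·C))/2 = 6.2106e-02 M, so pH = 1.21.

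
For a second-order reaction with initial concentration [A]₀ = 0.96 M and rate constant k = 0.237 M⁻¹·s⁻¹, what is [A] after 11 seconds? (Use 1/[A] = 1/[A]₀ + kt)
0.2741 M

1/[A] = 1/[A]₀ + k·t = 1/0.96 + (0.237)·(11) = 1.0417 + 2.6070 = 3.6487
[A] = 1/3.6487 = 0.2741 M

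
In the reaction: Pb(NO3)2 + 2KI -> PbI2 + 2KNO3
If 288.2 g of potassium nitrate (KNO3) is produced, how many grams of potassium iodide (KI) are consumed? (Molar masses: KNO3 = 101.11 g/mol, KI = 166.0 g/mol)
Moles of KNO3 = 288.2 g ÷ 101.11 g/mol = 2.85036 mol
Mole ratio: 2 mol KI / 2 mol KNO3
Moles of KI = 2.85036 × (2/2) = 2.85036 mol
Mass of KI = 2.85036 mol × 166.0 g/mol = 473.2 g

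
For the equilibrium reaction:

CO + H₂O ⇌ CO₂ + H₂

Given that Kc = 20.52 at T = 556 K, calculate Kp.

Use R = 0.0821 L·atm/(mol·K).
K_p = 20.5200

Δn = (moles gaseous products) − (moles gaseous reactants) = 0
T = 556 K; RT = 0.0821 × 556 = 45.6476
Kp = Kc·(RT)^Δn = 20.52 × (45.6476)^0 = 20.52 × 1 = 20.5200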